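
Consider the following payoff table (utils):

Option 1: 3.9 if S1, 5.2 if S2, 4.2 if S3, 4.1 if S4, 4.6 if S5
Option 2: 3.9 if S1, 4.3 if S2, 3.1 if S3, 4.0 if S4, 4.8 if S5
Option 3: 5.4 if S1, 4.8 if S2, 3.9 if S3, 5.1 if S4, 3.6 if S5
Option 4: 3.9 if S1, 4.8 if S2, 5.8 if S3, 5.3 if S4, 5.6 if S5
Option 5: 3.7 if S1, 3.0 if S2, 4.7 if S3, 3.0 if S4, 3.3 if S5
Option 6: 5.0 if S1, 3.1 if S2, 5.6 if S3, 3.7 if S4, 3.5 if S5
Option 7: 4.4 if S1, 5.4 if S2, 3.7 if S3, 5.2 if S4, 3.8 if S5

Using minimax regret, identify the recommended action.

Option 4

Column bests: S1=5.4, S2=5.4, S3=5.8, S4=5.3, S5=5.6.
Option 1 regrets: 1.5, 0.2, 1.6, 1.2, 1.0 → max 1.6
Option 2 regrets: 1.5, 1.1, 2.7, 1.3, 0.8 → max 2.7
Option 3 regrets: 0.0, 0.6, 1.9, 0.2, 2.0 → max 2.0
Option 4 regrets: 1.5, 0.6, 0.0, 0.0, 0.0 → max 1.5
Option 5 regrets: 1.7, 2.4, 1.1, 2.3, 2.3 → max 2.4
Option 6 regrets: 0.4, 2.3, 0.2, 1.6, 2.1 → max 2.3
Option 7 regrets: 1.0, 0.0, 2.1, 0.1, 1.8 → max 2.1
Smallest max regret = 1.5 → Option 4.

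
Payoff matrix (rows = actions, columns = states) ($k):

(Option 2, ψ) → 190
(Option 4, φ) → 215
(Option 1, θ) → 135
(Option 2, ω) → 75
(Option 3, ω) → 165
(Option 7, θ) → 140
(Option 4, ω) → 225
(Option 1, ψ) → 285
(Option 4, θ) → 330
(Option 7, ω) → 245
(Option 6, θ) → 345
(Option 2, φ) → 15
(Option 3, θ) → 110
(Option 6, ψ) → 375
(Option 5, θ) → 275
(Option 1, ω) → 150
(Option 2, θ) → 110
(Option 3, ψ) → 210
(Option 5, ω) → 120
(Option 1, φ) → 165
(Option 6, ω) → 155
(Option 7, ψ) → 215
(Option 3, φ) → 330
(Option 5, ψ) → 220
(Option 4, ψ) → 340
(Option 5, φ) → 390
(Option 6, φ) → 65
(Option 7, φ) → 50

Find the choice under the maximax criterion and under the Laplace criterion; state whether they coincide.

maximax → Option 5; laplace → Option 4 (disagree)

Row maxima: Option 1=285, Option 2=190, Option 3=330, Option 4=340, Option 5=390, Option 6=375, Option 7=245
Best best-case = 390 → Option 5.
Row averages: Option 1=183.75, Option 2=97.5, Option 3=203.75, Option 4=277.5, Option 5=251.25, Option 6=235, Option 7=162.5
Highest average = 277.5 → Option 4.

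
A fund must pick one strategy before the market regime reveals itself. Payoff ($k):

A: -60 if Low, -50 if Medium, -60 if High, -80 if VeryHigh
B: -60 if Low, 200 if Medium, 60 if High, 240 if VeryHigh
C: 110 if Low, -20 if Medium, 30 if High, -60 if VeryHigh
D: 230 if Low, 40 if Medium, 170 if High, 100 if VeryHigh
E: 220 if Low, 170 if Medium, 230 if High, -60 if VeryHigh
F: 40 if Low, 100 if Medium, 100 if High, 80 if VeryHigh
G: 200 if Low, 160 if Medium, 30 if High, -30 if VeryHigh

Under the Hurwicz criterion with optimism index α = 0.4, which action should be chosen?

D

A: 0.4·(-50) + 0.6·(-80) = -68
B: 0.4·240 + 0.6·(-60) = 60
C: 0.4·110 + 0.6·(-60) = 8
D: 0.4·230 + 0.6·40 = 116
E: 0.4·230 + 0.6·(-60) = 56
F: 0.4·100 + 0.6·40 = 64
G: 0.4·200 + 0.6·(-30) = 62
Highest Hurwicz score = 116 → D.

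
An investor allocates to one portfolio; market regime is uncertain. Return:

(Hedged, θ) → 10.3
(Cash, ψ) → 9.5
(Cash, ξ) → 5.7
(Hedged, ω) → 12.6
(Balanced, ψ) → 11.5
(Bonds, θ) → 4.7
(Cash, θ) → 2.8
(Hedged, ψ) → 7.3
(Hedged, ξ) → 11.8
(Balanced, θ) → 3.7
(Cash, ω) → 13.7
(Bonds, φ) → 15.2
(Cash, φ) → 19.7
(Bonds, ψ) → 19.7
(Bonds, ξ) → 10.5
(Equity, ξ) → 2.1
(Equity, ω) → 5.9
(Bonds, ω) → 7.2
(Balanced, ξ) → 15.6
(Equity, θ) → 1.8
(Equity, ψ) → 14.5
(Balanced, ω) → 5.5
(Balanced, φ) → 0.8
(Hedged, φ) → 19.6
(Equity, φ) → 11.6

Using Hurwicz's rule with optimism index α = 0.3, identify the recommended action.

Hedged

Cash: 0.3·19.7 + 0.7·2.8 = 7.87
Bonds: 0.3·19.7 + 0.7·4.7 = 9.2
Hedged: 0.3·19.6 + 0.7·7.3 = 10.99
Equity: 0.3·14.5 + 0.7·1.8 = 5.61
Balanced: 0.3·15.6 + 0.7·0.8 = 5.24
Highest Hurwicz score = 10.99 → Hedged.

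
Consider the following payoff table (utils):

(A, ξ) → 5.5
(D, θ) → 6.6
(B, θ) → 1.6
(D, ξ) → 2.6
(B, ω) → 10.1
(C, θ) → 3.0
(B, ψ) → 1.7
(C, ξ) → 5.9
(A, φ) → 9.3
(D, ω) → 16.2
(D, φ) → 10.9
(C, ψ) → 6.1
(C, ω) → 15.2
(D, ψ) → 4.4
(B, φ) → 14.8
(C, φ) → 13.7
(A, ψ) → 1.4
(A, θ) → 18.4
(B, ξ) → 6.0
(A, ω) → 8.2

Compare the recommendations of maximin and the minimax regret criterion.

Row minima: A=1.4, B=1.6, C=3.0, D=2.6
Best worst-case = 3.0 → C.
Column bests: θ=18.4, φ=14.8, ψ=6.1, ω=16.2, ξ=6.0.
A regrets: 0.0, 5.5, 4.7, 8.0, 0.5 → max 8.0
B regrets: 16.8, 0.0, 4.4, 6.1, 0.0 → max 16.8
C regrets: 15.4, 1.1, 0.0, 1.0, 0.1 → max 15.4
D regrets: 11.8, 3.9, 1.7, 0.0, 3.4 → max 11.8
Smallest max regret = 8.0 → A.

maximin → C; minimax regret → A (disagree)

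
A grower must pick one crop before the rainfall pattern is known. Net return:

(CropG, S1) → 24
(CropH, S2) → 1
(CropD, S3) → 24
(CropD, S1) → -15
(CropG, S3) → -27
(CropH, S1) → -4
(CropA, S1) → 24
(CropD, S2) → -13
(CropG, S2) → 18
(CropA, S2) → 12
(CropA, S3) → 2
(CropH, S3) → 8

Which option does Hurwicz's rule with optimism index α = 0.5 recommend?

CropD: 0.5·24 + 0.5·(-15) = 4.5
CropA: 0.5·24 + 0.5·2 = 13
CropH: 0.5·8 + 0.5·(-4) = 2
CropG: 0.5·24 + 0.5·(-27) = -1.5
Highest Hurwicz score = 13 → CropA.

CropA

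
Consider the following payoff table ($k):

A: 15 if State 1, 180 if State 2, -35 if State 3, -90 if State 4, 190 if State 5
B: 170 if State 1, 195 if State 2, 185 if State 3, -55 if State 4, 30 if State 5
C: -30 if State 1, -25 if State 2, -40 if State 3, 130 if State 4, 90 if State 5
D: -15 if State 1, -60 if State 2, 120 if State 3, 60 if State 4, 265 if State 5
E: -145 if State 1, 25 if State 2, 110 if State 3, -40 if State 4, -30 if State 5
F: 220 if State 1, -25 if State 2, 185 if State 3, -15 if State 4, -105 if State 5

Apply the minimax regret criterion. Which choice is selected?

Column bests: State 1=220, State 2=195, State 3=185, State 4=130, State 5=265.
A regrets: 205, 15, 220, 220, 75 → max 220
B regrets: 50, 0, 0, 185, 235 → max 235
C regrets: 250, 220, 225, 0, 175 → max 250
D regrets: 235, 255, 65, 70, 0 → max 255
E regrets: 365, 170, 75, 170, 295 → max 365
F regrets: 0, 220, 0, 145, 370 → max 370
Smallest max regret = 220 → A.

A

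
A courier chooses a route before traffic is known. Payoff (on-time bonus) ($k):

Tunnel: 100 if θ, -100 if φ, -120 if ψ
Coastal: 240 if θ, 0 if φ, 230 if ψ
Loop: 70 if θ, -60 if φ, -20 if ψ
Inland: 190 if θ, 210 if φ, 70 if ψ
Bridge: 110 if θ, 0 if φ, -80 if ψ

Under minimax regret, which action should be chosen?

Column bests: θ=240, φ=210, ψ=230.
Tunnel regrets: 140, 310, 350 → max 350
Coastal regrets: 0, 210, 0 → max 210
Loop regrets: 170, 270, 250 → max 270
Inland regrets: 50, 0, 160 → max 160
Bridge regrets: 130, 210, 310 → max 310
Smallest max regret = 160 → Inland.

Inland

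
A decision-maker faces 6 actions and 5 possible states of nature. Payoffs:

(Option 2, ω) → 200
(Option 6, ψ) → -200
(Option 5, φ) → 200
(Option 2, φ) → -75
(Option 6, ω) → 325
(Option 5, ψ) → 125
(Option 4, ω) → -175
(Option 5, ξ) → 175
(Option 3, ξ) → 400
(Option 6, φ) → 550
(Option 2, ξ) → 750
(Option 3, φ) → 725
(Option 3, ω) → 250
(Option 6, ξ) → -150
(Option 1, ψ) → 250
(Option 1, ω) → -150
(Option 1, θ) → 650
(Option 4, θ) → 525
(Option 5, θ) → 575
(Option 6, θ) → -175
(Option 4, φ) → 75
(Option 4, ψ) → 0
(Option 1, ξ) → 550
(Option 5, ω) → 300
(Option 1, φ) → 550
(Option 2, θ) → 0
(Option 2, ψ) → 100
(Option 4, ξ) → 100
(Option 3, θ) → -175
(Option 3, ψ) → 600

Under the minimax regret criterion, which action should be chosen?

Column bests: θ=650, φ=725, ψ=600, ω=325, ξ=750.
Option 1 regrets: 0, 175, 350, 475, 200 → max 475
Option 2 regrets: 650, 800, 500, 125, 0 → max 800
Option 3 regrets: 825, 0, 0, 75, 350 → max 825
Option 4 regrets: 125, 650, 600, 500, 650 → max 650
Option 5 regrets: 75, 525, 475, 25, 575 → max 575
Option 6 regrets: 825, 175, 800, 0, 900 → max 900
Smallest max regret = 475 → Option 1.

Option 1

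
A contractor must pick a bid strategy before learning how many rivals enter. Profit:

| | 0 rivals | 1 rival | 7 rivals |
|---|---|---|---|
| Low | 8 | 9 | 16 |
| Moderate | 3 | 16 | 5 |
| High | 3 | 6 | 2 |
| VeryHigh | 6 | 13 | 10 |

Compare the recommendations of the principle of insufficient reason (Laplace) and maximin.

Row averages: Low=11, Moderate=8, High=11/3, VeryHigh=29/3
Highest average = 11 → Low.
Row minima: Low=8, Moderate=3, High=2, VeryHigh=6
Best worst-case = 8 → Low.

laplace → Low; maximin → Low (agree)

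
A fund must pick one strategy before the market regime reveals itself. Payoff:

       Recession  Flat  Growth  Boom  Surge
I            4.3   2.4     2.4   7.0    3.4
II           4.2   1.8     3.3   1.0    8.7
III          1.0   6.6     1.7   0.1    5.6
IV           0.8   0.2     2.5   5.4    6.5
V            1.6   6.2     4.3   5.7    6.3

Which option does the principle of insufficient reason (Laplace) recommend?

V

Row averages: I=3.9, II=3.8, III=3, IV=3.08, V=4.82
Highest average = 4.82 → V.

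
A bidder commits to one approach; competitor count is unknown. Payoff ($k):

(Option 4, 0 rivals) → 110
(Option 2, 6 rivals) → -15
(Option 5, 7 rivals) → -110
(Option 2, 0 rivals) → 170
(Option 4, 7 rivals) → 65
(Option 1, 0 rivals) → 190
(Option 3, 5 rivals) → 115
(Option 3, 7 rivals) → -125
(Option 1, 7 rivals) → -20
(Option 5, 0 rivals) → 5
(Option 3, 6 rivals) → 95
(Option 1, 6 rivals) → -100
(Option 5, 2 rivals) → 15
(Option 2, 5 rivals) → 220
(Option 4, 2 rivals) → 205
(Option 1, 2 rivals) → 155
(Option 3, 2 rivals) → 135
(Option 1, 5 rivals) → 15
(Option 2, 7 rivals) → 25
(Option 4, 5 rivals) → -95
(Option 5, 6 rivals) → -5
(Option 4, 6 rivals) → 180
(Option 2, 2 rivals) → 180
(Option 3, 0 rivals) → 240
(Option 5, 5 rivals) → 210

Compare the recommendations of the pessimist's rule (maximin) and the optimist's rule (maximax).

maximin → Option 2; maximax → Option 3 (disagree)

Row minima: Option 1=-100, Option 2=-15, Option 3=-125, Option 4=-95, Option 5=-110
Best worst-case = -15 → Option 2.
Row maxima: Option 1=190, Option 2=220, Option 3=240, Option 4=205, Option 5=210
Best best-case = 240 → Option 3.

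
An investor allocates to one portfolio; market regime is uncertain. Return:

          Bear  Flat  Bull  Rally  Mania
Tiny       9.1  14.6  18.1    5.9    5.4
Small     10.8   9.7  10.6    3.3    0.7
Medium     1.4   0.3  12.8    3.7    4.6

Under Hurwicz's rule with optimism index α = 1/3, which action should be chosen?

Tiny

Tiny: 1/3·18.1 + 2/3·5.4 = 289/30
Small: 1/3·10.8 + 2/3·0.7 = 61/15
Medium: 1/3·12.8 + 2/3·0.3 = 67/15
Highest Hurwicz score = 289/30 → Tiny.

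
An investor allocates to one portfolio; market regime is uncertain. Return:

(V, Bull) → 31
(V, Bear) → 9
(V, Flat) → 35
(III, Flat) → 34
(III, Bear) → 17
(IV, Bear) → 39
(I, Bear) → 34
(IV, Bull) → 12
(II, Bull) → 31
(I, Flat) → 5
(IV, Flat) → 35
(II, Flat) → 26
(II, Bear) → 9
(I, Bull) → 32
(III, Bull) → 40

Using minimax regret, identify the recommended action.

III

Column bests: Bear=39, Flat=35, Bull=40.
I regrets: 5, 30, 8 → max 30
II regrets: 30, 9, 9 → max 30
III regrets: 22, 1, 0 → max 22
IV regrets: 0, 0, 28 → max 28
V regrets: 30, 0, 9 → max 30
Smallest max regret = 22 → III.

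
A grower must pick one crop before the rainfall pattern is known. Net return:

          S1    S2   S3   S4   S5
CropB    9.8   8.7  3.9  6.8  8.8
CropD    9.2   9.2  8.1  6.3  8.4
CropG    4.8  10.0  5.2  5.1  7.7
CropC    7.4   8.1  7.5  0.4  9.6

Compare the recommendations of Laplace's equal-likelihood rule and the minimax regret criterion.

Row averages: CropB=7.6, CropD=8.24, CropG=6.56, CropC=6.6
Highest average = 8.24 → CropD.
Column bests: S1=9.8, S2=10.0, S3=8.1, S4=6.8, S5=9.6.
CropB regrets: 0.0, 1.3, 4.2, 0.0, 0.8 → max 4.2
CropD regrets: 0.6, 0.8, 0.0, 0.5, 1.2 → max 1.2
CropG regrets: 5.0, 0.0, 2.9, 1.7, 1.9 → max 5.0
CropC regrets: 2.4, 1.9, 0.6, 6.4, 0.0 → max 6.4
Smallest max regret = 1.2 → CropD.

laplace → CropD; minimax regret → CropD (agree)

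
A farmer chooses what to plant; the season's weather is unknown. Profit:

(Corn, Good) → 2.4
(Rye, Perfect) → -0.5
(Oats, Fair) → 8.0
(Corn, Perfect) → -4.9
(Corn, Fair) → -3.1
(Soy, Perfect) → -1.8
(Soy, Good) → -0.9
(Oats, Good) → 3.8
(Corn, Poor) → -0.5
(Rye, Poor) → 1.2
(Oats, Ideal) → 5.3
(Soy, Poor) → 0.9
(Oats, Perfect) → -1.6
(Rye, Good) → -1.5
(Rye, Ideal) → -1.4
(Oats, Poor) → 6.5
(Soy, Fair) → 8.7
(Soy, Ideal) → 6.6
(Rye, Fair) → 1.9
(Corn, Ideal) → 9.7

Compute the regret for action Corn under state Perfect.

Best payoff under Perfect is -0.5.
Regret = -0.5 − (-4.9) = 4.4.

4.4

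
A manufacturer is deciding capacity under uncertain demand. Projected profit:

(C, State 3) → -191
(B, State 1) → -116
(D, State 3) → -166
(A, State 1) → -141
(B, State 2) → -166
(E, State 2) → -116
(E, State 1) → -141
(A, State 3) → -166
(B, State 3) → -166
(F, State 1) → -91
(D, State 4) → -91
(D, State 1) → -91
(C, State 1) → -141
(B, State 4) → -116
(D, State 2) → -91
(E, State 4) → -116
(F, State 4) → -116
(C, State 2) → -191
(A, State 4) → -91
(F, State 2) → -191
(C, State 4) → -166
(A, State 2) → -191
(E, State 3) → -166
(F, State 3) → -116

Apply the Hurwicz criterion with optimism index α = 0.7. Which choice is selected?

D

A: 0.7·(-91) + 0.3·(-191) = -121
B: 0.7·(-116) + 0.3·(-166) = -131
C: 0.7·(-141) + 0.3·(-191) = -156
D: 0.7·(-91) + 0.3·(-166) = -113.5
E: 0.7·(-116) + 0.3·(-166) = -131
F: 0.7·(-91) + 0.3·(-191) = -121
Highest Hurwicz score = -113.5 → D.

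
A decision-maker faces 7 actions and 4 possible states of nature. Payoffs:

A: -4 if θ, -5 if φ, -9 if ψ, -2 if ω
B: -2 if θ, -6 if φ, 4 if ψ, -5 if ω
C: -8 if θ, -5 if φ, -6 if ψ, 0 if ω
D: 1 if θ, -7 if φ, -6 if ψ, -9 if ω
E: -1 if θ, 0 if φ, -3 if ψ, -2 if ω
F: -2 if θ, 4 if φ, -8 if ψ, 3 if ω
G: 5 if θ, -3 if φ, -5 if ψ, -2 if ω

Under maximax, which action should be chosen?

G

Row maxima: A=-2, B=4, C=0, D=1, E=0, F=4, G=5
Best best-case = 5 → G.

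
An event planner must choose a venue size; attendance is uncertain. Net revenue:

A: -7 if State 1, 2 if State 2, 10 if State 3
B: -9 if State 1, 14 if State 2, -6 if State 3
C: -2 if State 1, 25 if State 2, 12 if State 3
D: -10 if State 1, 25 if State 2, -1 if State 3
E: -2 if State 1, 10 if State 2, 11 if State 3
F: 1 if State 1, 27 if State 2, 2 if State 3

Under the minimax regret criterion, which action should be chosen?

C

Column bests: State 1=1, State 2=27, State 3=12.
A regrets: 8, 25, 2 → max 25
B regrets: 10, 13, 18 → max 18
C regrets: 3, 2, 0 → max 3
D regrets: 11, 2, 13 → max 13
E regrets: 3, 17, 1 → max 17
F regrets: 0, 0, 10 → max 10
Smallest max regret = 3 → C.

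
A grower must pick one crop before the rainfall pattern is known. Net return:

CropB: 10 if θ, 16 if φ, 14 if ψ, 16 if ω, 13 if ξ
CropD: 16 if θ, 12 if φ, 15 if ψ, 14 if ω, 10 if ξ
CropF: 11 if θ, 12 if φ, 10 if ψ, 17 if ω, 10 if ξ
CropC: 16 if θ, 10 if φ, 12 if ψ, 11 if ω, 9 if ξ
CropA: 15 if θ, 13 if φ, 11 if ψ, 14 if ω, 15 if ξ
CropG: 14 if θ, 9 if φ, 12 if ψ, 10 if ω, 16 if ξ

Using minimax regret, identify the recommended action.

Column bests: θ=16, φ=16, ψ=15, ω=17, ξ=16.
CropB regrets: 6, 0, 1, 1, 3 → max 6
CropD regrets: 0, 4, 0, 3, 6 → max 6
CropF regrets: 5, 4, 5, 0, 6 → max 6
CropC regrets: 0, 6, 3, 6, 7 → max 7
CropA regrets: 1, 3, 4, 3, 1 → max 4
CropG regrets: 2, 7, 3, 7, 0 → max 7
Smallest max regret = 4 → CropA.

CropA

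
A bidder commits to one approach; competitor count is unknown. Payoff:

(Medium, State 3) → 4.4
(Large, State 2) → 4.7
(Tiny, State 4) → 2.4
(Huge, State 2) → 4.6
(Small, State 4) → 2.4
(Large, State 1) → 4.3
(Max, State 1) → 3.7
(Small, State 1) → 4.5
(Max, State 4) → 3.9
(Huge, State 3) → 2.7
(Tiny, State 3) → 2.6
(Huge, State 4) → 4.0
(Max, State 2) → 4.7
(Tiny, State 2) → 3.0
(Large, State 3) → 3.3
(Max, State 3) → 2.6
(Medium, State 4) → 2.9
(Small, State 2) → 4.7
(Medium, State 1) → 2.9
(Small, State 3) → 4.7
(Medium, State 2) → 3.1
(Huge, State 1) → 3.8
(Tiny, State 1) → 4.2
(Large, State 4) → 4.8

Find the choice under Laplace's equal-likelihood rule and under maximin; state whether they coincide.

Row averages: Tiny=3.05, Small=4.075, Medium=3.325, Large=4.275, Huge=3.775, Max=3.725
Highest average = 4.275 → Large.
Row minima: Tiny=2.4, Small=2.4, Medium=2.9, Large=3.3, Huge=2.7, Max=2.6
Best worst-case = 3.3 → Large.

laplace → Large; maximin → Large (agree)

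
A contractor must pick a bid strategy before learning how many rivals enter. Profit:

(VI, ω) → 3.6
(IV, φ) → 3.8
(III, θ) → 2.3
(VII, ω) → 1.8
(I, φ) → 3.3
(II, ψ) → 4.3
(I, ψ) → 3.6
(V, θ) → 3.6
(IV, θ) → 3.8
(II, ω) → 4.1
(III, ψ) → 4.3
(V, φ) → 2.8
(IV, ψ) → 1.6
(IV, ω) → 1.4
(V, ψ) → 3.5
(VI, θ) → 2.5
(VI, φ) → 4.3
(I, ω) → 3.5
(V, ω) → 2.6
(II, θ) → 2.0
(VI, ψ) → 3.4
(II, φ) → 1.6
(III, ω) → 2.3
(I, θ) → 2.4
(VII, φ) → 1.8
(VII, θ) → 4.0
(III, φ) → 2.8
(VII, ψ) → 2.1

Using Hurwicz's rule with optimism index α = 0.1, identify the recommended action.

V

I: 0.1·3.6 + 0.9·2.4 = 2.52
II: 0.1·4.3 + 0.9·1.6 = 1.87
III: 0.1·4.3 + 0.9·2.3 = 2.5
IV: 0.1·3.8 + 0.9·1.4 = 1.64
V: 0.1·3.6 + 0.9·2.6 = 2.7
VI: 0.1·4.3 + 0.9·2.5 = 2.68
VII: 0.1·4.0 + 0.9·1.8 = 2.02
Highest Hurwicz score = 2.7 → V.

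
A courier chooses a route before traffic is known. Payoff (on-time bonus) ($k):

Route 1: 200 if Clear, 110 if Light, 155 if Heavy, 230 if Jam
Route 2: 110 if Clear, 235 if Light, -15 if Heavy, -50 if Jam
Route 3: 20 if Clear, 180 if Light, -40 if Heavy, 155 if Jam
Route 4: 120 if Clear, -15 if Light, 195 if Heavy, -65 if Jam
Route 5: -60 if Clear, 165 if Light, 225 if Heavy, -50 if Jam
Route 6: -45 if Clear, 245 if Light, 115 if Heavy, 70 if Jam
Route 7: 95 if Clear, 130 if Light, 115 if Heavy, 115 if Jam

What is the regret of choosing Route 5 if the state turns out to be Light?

80

Best payoff under Light is 245.
Regret = 245 − 165 = 80.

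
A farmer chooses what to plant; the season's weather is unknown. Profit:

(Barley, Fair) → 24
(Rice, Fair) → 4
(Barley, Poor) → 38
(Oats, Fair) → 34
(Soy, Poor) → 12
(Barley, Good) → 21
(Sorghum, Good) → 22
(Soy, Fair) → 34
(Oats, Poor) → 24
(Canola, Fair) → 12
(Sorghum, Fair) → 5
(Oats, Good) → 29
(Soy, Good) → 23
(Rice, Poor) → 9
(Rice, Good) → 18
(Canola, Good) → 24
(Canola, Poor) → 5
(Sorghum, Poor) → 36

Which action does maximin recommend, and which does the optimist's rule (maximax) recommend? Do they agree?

maximin → Oats; maximax → Barley (disagree)

Row minima: Soy=12, Rice=4, Barley=21, Sorghum=5, Canola=5, Oats=24
Best worst-case = 24 → Oats.
Row maxima: Soy=34, Rice=18, Barley=38, Sorghum=36, Canola=24, Oats=34
Best best-case = 38 → Barley.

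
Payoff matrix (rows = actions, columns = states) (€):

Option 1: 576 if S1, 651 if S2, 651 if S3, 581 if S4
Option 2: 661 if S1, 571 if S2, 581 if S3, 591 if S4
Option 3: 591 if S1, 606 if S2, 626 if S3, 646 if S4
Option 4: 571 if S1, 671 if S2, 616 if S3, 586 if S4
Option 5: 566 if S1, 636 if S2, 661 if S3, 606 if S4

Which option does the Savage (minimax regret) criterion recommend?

Column bests: S1=661, S2=671, S3=661, S4=646.
Option 1 regrets: 85, 20, 10, 65 → max 85
Option 2 regrets: 0, 100, 80, 55 → max 100
Option 3 regrets: 70, 65, 35, 0 → max 70
Option 4 regrets: 90, 0, 45, 60 → max 90
Option 5 regrets: 95, 35, 0, 40 → max 95
Smallest max regret = 70 → Option 3.

Option 3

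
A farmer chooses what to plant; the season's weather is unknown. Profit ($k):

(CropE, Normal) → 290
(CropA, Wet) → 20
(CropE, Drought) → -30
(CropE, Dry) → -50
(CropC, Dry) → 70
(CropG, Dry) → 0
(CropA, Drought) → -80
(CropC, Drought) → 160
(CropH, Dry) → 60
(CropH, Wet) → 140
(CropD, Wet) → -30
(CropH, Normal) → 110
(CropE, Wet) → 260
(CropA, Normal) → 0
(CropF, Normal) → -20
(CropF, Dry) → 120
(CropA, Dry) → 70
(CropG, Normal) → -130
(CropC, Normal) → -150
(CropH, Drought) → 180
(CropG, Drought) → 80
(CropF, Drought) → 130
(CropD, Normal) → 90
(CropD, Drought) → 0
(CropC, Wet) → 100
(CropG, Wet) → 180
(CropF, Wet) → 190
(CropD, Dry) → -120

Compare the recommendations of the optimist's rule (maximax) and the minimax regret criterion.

Row maxima: CropC=160, CropF=190, CropD=90, CropG=180, CropE=290, CropA=70, CropH=180
Best best-case = 290 → CropE.
Column bests: Drought=180, Dry=120, Normal=290, Wet=260.
CropC regrets: 20, 50, 440, 160 → max 440
CropF regrets: 50, 0, 310, 70 → max 310
CropD regrets: 180, 240, 200, 290 → max 290
CropG regrets: 100, 120, 420, 80 → max 420
CropE regrets: 210, 170, 0, 0 → max 210
CropA regrets: 260, 50, 290, 240 → max 290
CropH regrets: 0, 60, 180, 120 → max 180
Smallest max regret = 180 → CropH.

maximax → CropE; minimax regret → CropH (disagree)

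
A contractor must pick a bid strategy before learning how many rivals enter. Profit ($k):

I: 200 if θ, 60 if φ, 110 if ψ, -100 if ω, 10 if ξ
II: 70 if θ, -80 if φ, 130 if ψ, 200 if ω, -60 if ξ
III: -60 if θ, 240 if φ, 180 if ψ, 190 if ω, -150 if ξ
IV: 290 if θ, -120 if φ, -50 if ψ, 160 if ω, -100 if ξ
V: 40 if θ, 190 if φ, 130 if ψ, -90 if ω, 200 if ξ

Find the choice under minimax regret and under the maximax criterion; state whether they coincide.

Column bests: θ=290, φ=240, ψ=180, ω=200, ξ=200.
I regrets: 90, 180, 70, 300, 190 → max 300
II regrets: 220, 320, 50, 0, 260 → max 320
III regrets: 350, 0, 0, 10, 350 → max 350
IV regrets: 0, 360, 230, 40, 300 → max 360
V regrets: 250, 50, 50, 290, 0 → max 290
Smallest max regret = 290 → V.
Row maxima: I=200, II=200, III=240, IV=290, V=200
Best best-case = 290 → IV.

minimax regret → V; maximax → IV (disagree)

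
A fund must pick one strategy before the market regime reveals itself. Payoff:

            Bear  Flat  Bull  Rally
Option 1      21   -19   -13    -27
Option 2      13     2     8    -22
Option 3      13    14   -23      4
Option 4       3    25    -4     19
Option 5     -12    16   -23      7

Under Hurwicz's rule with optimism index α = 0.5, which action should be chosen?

Option 4

Option 1: 0.5·21 + 0.5·(-27) = -3
Option 2: 0.5·13 + 0.5·(-22) = -4.5
Option 3: 0.5·14 + 0.5·(-23) = -4.5
Option 4: 0.5·25 + 0.5·(-4) = 10.5
Option 5: 0.5·16 + 0.5·(-23) = -3.5
Highest Hurwicz score = 10.5 → Option 4.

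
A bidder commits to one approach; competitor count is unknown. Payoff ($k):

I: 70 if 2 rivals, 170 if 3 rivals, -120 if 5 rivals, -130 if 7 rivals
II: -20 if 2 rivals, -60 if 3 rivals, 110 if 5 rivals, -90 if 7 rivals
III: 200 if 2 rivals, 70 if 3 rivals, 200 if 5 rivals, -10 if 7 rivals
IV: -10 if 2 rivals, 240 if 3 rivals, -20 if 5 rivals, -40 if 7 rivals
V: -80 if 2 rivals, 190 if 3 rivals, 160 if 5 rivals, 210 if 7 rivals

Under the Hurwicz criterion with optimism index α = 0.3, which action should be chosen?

I: 0.3·170 + 0.7·(-130) = -40
II: 0.3·110 + 0.7·(-90) = -30
III: 0.3·200 + 0.7·(-10) = 53
IV: 0.3·240 + 0.7·(-40) = 44
V: 0.3·210 + 0.7·(-80) = 7
Highest Hurwicz score = 53 → III.

III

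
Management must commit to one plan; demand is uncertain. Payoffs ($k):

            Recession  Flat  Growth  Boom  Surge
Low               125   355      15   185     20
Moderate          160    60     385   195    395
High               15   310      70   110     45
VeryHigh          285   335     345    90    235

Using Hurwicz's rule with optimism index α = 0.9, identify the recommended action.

Moderate

Low: 0.9·355 + 0.1·15 = 321
Moderate: 0.9·395 + 0.1·60 = 361.5
High: 0.9·310 + 0.1·15 = 280.5
VeryHigh: 0.9·345 + 0.1·90 = 319.5
Highest Hurwicz score = 361.5 → Moderate.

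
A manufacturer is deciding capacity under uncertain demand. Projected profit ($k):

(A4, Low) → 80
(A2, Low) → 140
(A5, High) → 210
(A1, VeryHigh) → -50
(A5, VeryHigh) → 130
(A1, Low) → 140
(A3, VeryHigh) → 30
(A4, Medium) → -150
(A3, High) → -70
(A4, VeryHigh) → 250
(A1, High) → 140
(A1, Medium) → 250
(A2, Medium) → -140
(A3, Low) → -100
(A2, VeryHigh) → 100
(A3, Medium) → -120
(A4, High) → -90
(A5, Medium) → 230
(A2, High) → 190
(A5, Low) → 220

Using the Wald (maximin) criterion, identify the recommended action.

A5

Row minima: A1=-50, A2=-140, A3=-120, A4=-150, A5=130
Best worst-case = 130 → A5.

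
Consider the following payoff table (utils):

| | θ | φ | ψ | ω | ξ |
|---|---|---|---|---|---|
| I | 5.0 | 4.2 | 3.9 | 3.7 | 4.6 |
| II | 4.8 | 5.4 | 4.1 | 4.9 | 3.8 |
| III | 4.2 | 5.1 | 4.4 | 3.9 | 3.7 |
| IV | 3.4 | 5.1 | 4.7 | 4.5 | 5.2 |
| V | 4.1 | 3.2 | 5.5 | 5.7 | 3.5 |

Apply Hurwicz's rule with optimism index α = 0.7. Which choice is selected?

I: 0.7·5.0 + 0.3·3.7 = 4.61
II: 0.7·5.4 + 0.3·3.8 = 4.92
III: 0.7·5.1 + 0.3·3.7 = 4.68
IV: 0.7·5.2 + 0.3·3.4 = 4.66
V: 0.7·5.7 + 0.3·3.2 = 4.95
Highest Hurwicz score = 4.95 → V.

V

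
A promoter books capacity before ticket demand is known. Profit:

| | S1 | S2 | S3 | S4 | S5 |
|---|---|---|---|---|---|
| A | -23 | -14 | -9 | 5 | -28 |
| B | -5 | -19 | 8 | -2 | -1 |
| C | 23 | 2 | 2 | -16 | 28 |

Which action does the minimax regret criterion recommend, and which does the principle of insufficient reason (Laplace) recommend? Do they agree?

minimax regret → C; laplace → C (agree)

Column bests: S1=23, S2=2, S3=8, S4=5, S5=28.
A regrets: 46, 16, 17, 0, 56 → max 56
B regrets: 28, 21, 0, 7, 29 → max 29
C regrets: 0, 0, 6, 21, 0 → max 21
Smallest max regret = 21 → C.
Row averages: A=-13.8, B=-3.8, C=7.8
Highest average = 7.8 → C.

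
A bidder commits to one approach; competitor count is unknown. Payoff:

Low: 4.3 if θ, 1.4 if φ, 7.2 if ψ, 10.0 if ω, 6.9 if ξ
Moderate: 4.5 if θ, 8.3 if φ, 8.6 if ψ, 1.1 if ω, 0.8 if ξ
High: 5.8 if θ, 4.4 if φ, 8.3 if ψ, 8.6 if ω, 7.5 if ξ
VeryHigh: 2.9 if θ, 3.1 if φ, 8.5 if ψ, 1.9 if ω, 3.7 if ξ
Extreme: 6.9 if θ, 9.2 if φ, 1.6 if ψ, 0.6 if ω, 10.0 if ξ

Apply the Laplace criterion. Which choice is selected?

High

Row averages: Low=5.96, Moderate=4.66, High=6.92, VeryHigh=4.02, Extreme=5.66
Highest average = 6.92 → High.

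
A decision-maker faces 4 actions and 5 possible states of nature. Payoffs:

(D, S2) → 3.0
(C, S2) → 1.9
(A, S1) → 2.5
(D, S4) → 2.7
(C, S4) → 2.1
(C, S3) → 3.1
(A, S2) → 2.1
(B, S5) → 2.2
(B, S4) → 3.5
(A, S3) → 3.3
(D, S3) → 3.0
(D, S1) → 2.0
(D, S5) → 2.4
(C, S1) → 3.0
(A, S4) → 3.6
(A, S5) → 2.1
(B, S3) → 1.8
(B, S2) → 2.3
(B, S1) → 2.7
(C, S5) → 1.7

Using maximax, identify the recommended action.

Row maxima: A=3.6, B=3.5, C=3.1, D=3.0
Best best-case = 3.6 → A.

A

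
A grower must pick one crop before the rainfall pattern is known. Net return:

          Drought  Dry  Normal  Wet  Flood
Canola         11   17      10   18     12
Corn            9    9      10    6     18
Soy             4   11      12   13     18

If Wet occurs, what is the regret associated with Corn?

Best payoff under Wet is 18.
Regret = 18 − 6 = 12.

12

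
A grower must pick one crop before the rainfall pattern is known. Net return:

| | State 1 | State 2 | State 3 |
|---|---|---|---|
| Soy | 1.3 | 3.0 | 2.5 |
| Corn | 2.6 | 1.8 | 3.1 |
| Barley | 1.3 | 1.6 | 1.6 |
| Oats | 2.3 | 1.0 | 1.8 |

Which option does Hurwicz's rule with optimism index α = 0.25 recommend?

Soy: 0.25·3.0 + 0.75·1.3 = 1.725
Corn: 0.25·3.1 + 0.75·1.8 = 2.125
Barley: 0.25·1.6 + 0.75·1.3 = 1.375
Oats: 0.25·2.3 + 0.75·1.0 = 1.325
Highest Hurwicz score = 2.125 → Corn.

Corn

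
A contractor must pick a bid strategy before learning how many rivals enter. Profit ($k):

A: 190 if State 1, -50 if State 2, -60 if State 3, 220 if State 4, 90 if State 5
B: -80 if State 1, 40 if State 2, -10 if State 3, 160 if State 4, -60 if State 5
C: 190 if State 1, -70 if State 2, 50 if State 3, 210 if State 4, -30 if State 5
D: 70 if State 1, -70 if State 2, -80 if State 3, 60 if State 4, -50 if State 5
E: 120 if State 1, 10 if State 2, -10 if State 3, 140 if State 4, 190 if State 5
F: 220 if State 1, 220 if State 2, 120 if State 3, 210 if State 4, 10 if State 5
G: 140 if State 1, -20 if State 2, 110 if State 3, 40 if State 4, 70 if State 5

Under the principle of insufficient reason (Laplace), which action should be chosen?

F

Row averages: A=78, B=10, C=70, D=-14, E=90, F=156, G=68
Highest average = 156 → F.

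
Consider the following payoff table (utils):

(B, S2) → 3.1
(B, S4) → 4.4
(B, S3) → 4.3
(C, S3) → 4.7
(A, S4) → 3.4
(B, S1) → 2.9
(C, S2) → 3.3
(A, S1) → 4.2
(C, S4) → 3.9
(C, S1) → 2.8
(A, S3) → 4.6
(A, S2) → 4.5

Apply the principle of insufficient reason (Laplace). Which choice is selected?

A

Row averages: A=4.175, B=3.675, C=3.675
Highest average = 4.175 → A.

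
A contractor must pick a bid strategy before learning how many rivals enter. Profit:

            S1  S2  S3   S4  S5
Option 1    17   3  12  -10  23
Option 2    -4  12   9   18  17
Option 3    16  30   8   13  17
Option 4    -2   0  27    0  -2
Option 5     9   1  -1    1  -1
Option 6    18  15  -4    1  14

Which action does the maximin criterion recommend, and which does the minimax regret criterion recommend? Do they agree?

Row minima: Option 1=-10, Option 2=-4, Option 3=8, Option 4=-2, Option 5=-1, Option 6=-4
Best worst-case = 8 → Option 3.
Column bests: S1=18, S2=30, S3=27, S4=18, S5=23.
Option 1 regrets: 1, 27, 15, 28, 0 → max 28
Option 2 regrets: 22, 18, 18, 0, 6 → max 22
Option 3 regrets: 2, 0, 19, 5, 6 → max 19
Option 4 regrets: 20, 30, 0, 18, 25 → max 30
Option 5 regrets: 9, 29, 28, 17, 24 → max 29
Option 6 regrets: 0, 15, 31, 17, 9 → max 31
Smallest max regret = 19 → Option 3.

maximin → Option 3; minimax regret → Option 3 (agree)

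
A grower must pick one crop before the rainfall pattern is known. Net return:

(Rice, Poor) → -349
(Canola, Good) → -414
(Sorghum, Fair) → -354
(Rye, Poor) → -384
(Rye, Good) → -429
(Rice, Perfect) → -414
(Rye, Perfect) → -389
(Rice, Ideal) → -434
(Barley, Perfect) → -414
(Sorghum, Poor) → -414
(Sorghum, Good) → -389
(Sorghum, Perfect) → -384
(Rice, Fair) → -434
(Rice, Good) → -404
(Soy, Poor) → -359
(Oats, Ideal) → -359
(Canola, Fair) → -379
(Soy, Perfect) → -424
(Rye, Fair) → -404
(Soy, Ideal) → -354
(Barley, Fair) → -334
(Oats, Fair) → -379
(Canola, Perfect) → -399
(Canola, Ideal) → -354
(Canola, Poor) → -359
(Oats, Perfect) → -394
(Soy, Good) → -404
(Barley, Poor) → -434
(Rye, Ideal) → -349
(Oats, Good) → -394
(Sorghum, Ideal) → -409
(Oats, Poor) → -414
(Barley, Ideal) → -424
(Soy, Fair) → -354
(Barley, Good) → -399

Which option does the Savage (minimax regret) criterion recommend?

Soy

Column bests: Poor=-349, Fair=-334, Good=-389, Ideal=-349, Perfect=-384.
Canola regrets: 10, 45, 25, 5, 15 → max 45
Barley regrets: 85, 0, 10, 75, 30 → max 85
Soy regrets: 10, 20, 15, 5, 40 → max 40
Rice regrets: 0, 100, 15, 85, 30 → max 100
Oats regrets: 65, 45, 5, 10, 10 → max 65
Sorghum regrets: 65, 20, 0, 60, 0 → max 65
Rye regrets: 35, 70, 40, 0, 5 → max 70
Smallest max regret = 40 → Soy.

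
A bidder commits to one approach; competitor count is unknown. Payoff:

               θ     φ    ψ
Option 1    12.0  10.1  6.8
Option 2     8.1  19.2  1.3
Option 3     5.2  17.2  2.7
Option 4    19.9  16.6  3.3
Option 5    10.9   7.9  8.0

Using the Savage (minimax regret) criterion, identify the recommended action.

Column bests: θ=19.9, φ=19.2, ψ=8.0.
Option 1 regrets: 7.9, 9.1, 1.2 → max 9.1
Option 2 regrets: 11.8, 0.0, 6.7 → max 11.8
Option 3 regrets: 14.7, 2.0, 5.3 → max 14.7
Option 4 regrets: 0.0, 2.6, 4.7 → max 4.7
Option 5 regrets: 9.0, 11.3, 0.0 → max 11.3
Smallest max regret = 4.7 → Option 4.

Option 4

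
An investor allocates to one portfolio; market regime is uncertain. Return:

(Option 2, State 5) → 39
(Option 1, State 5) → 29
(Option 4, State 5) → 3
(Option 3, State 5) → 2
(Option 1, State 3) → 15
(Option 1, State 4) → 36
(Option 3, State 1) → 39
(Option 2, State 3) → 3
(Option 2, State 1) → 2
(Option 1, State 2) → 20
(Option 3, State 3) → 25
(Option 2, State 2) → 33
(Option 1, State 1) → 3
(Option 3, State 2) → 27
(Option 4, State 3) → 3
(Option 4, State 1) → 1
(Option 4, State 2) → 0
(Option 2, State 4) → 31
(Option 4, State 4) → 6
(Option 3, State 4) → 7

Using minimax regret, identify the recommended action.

Column bests: State 1=39, State 2=33, State 3=25, State 4=36, State 5=39.
Option 1 regrets: 36, 13, 10, 0, 10 → max 36
Option 2 regrets: 37, 0, 22, 5, 0 → max 37
Option 3 regrets: 0, 6, 0, 29, 37 → max 37
Option 4 regrets: 38, 33, 22, 30, 36 → max 38
Smallest max regret = 36 → Option 1.

Option 1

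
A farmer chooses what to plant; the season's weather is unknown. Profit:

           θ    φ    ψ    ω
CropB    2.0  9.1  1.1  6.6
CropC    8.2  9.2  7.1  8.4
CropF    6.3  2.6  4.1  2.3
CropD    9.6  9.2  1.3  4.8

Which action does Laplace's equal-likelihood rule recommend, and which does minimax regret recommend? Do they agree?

laplace → CropC; minimax regret → CropC (agree)

Row averages: CropB=4.7, CropC=8.225, CropF=3.825, CropD=6.225
Highest average = 8.225 → CropC.
Column bests: θ=9.6, φ=9.2, ψ=7.1, ω=8.4.
CropB regrets: 7.6, 0.1, 6.0, 1.8 → max 7.6
CropC regrets: 1.4, 0.0, 0.0, 0.0 → max 1.4
CropF regrets: 3.3, 6.6, 3.0, 6.1 → max 6.6
CropD regrets: 0.0, 0.0, 5.8, 3.6 → max 5.8
Smallest max regret = 1.4 → CropC.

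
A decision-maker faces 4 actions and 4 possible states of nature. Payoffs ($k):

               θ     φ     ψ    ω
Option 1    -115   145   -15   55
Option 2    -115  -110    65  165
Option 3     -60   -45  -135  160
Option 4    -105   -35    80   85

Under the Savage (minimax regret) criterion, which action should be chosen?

Column bests: θ=-60, φ=145, ψ=80, ω=165.
Option 1 regrets: 55, 0, 95, 110 → max 110
Option 2 regrets: 55, 255, 15, 0 → max 255
Option 3 regrets: 0, 190, 215, 5 → max 215
Option 4 regrets: 45, 180, 0, 80 → max 180
Smallest max regret = 110 → Option 1.

Option 1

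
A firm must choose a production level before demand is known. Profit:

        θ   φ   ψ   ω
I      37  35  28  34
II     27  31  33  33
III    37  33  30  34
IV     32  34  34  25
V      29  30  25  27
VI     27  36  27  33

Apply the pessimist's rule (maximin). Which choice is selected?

III

Row minima: I=28, II=27, III=30, IV=25, V=25, VI=27
Best worst-case = 30 → III.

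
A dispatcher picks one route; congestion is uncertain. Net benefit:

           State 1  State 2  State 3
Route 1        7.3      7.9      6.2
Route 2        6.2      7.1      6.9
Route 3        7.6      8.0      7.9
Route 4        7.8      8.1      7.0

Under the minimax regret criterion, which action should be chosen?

Route 3

Column bests: State 1=7.8, State 2=8.1, State 3=7.9.
Route 1 regrets: 0.5, 0.2, 1.7 → max 1.7
Route 2 regrets: 1.6, 1.0, 1.0 → max 1.6
Route 3 regrets: 0.2, 0.1, 0.0 → max 0.2
Route 4 regrets: 0.0, 0.0, 0.9 → max 0.9
Smallest max regret = 0.2 → Route 3.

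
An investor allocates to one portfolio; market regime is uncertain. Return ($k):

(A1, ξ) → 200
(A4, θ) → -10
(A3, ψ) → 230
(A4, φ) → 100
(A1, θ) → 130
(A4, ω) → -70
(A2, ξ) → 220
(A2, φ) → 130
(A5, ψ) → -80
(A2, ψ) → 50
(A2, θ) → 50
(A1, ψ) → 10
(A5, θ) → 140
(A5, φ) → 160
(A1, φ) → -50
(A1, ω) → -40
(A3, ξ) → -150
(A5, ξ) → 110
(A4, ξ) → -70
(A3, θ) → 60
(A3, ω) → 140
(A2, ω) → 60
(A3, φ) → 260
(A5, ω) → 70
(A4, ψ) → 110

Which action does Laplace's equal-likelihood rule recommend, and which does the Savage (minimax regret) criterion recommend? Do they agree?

laplace → A3; minimax regret → A2 (disagree)

Row averages: A1=50, A2=102, A3=108, A4=12, A5=80
Highest average = 108 → A3.
Column bests: θ=140, φ=260, ψ=230, ω=140, ξ=220.
A1 regrets: 10, 310, 220, 180, 20 → max 310
A2 regrets: 90, 130, 180, 80, 0 → max 180
A3 regrets: 80, 0, 0, 0, 370 → max 370
A4 regrets: 150, 160, 120, 210, 290 → max 290
A5 regrets: 0, 100, 310, 70, 110 → max 310
Smallest max regret = 180 → A2.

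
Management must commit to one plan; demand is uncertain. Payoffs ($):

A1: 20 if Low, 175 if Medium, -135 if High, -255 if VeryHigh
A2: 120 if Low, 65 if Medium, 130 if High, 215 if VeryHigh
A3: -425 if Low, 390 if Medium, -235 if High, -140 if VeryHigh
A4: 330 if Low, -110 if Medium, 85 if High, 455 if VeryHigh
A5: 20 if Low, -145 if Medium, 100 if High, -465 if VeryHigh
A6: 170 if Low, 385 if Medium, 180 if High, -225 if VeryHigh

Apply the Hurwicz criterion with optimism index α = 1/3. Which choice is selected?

A2

A1: 1/3·175 + 2/3·(-255) = -335/3
A2: 1/3·215 + 2/3·65 = 115
A3: 1/3·390 + 2/3·(-425) = -460/3
A4: 1/3·455 + 2/3·(-110) = 235/3
A5: 1/3·100 + 2/3·(-465) = -830/3
A6: 1/3·385 + 2/3·(-225) = -65/3
Highest Hurwicz score = 115 → A2.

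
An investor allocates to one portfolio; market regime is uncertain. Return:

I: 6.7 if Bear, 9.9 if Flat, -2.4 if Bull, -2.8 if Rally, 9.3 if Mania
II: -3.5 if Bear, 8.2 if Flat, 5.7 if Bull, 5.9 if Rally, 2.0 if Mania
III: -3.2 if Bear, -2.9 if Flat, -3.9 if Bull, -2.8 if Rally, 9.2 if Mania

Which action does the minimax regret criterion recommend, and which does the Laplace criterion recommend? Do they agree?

minimax regret → I; laplace → I (agree)

Column bests: Bear=6.7, Flat=9.9, Bull=5.7, Rally=5.9, Mania=9.3.
I regrets: 0.0, 0.0, 8.1, 8.7, 0.0 → max 8.7
II regrets: 10.2, 1.7, 0.0, 0.0, 7.3 → max 10.2
III regrets: 9.9, 12.8, 9.6, 8.7, 0.1 → max 12.8
Smallest max regret = 8.7 → I.
Row averages: I=4.14, II=3.66, III=-0.72
Highest average = 4.14 → I.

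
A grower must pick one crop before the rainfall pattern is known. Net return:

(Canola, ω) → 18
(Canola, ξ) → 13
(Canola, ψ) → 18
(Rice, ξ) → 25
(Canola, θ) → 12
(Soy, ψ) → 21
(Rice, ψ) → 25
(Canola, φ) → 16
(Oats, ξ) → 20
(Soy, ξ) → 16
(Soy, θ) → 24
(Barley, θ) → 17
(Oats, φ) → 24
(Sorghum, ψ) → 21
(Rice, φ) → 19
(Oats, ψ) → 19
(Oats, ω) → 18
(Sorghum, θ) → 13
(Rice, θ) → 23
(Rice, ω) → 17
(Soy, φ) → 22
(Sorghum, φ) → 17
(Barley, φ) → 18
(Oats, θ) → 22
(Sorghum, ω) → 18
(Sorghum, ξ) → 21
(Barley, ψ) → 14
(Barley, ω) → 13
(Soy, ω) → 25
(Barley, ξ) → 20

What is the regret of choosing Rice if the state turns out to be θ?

Best payoff under θ is 24.
Regret = 24 − 23 = 1.

1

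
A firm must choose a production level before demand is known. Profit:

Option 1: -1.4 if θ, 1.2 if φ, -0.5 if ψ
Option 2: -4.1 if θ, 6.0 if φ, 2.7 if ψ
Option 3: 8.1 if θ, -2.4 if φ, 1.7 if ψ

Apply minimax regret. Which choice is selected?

Option 3

Column bests: θ=8.1, φ=6.0, ψ=2.7.
Option 1 regrets: 9.5, 4.8, 3.2 → max 9.5
Option 2 regrets: 12.2, 0.0, 0.0 → max 12.2
Option 3 regrets: 0.0, 8.4, 1.0 → max 8.4
Smallest max regret = 8.4 → Option 3.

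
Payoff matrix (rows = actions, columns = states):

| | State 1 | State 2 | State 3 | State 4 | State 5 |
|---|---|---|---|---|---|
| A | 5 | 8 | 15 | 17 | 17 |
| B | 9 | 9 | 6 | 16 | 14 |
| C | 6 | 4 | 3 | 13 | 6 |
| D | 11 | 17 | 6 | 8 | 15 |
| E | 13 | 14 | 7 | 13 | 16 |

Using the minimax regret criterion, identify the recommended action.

E

Column bests: State 1=13, State 2=17, State 3=15, State 4=17, State 5=17.
A regrets: 8, 9, 0, 0, 0 → max 9
B regrets: 4, 8, 9, 1, 3 → max 9
C regrets: 7, 13, 12, 4, 11 → max 13
D regrets: 2, 0, 9, 9, 2 → max 9
E regrets: 0, 3, 8, 4, 1 → max 8
Smallest max regret = 8 → E.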